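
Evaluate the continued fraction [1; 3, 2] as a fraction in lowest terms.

Using pₖ = aₖpₖ₋₁ + pₖ₋₂ and qₖ = aₖqₖ₋₁ + qₖ₋₂:
  k=0: a=1, p=1, q=1
  k=1: a=3, p=4, q=3
  k=2: a=2, p=9, q=7

9/7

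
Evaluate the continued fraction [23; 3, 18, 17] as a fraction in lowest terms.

Using pₖ = aₖpₖ₋₁ + pₖ₋₂ and qₖ = aₖqₖ₋₁ + qₖ₋₂:
  k=0: a=23, p=23, q=1
  k=1: a=3, p=70, q=3
  k=2: a=18, p=1283, q=55
  k=3: a=17, p=21881, q=938

21881/938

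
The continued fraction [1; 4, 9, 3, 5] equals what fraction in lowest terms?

Fold from the inside: start with 5/1.
  3 + 1/5 = 16/5
  9 + 5/16 = 149/16
  4 + 16/149 = 612/149
  1 + 149/612 = 761/612

761/612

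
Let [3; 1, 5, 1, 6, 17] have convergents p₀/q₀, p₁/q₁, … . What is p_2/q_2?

Using pₖ = aₖpₖ₋₁ + pₖ₋₂, qₖ = aₖqₖ₋₁ + qₖ₋₂ (with p₋₁=1, p₋₂=0, q₋₁=0, q₋₂=1):
  k=0: a=3, p=3, q=1
  k=1: a=1, p=4, q=1
  k=2: a=5, p=23, q=6

23/6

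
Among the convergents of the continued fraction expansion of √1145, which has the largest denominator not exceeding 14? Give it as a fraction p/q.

√1145 = [33; 1, 5, 5, 1, 66, …] (period length 5).
Convergents:
  p_0/q_0 = 33/1
  p_1/q_1 = 34/1
  p_2/q_2 = 203/6
  p_3/q_3 = 1049/31
q_2 = 6 ≤ 14 < 31 = q_3, so the answer is 203/6.

203/6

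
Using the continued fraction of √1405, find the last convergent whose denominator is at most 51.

1087/29

√1405 = [37; 2, 14, 2, 74, …] (period length 4).
Convergents:
  p_0/q_0 = 37/1
  p_1/q_1 = 75/2
  p_2/q_2 = 1087/29
  p_3/q_3 = 2249/60
q_2 = 29 ≤ 51 < 60 = q_3, so the answer is 1087/29.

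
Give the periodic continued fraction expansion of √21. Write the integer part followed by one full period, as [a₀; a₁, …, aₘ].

[4; 1, 1, 2, 1, 1, 8]

a₀ = ⌊√21⌋ = 4.
With m₀=0, d₀=1 and mₖ₊₁ = dₖaₖ − mₖ, dₖ₊₁ = (n − mₖ₊₁²)/dₖ, aₖ₊₁ = ⌊(a₀+mₖ₊₁)/dₖ₊₁⌋:
  k=1: m=4, d=5, a=1
  k=2: m=1, d=4, a=1
  k=3: m=3, d=3, a=2
  k=4: m=3, d=4, a=1
  k=5: m=1, d=5, a=1
  k=6: m=4, d=1, a=8
d=1 and a=2a₀=8 at k=6, so the next step gives (m, d) = (4, 5) again — its k=1 value — and the period has length 6.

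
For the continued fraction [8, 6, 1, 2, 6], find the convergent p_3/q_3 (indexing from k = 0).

163/20

Using pₖ = aₖpₖ₋₁ + pₖ₋₂, qₖ = aₖqₖ₋₁ + qₖ₋₂ (with p₋₁=1, p₋₂=0, q₋₁=0, q₋₂=1):
  k=0: a=8, p=8, q=1
  k=1: a=6, p=49, q=6
  k=2: a=1, p=57, q=7
  k=3: a=2, p=163, q=20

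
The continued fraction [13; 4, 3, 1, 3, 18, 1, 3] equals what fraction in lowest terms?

Fold from the inside: start with 3/1.
  1 + 1/3 = 4/3
  18 + 3/4 = 75/4
  3 + 4/75 = 229/75
  1 + 75/229 = 304/229
  3 + 229/304 = 1141/304
  4 + 304/1141 = 4868/1141
  13 + 1141/4868 = 64425/4868

64425/4868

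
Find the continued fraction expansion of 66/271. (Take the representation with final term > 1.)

66 = 0*271 + 66
271 = 4*66 + 7
66 = 9*7 + 3
7 = 2*3 + 1
3 = 3*1 + 0  (stop)
So 66/271 = [0; 4, 9, 2, 3].

[0; 4, 9, 2, 3]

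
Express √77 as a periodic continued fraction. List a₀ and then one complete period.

[8; 1, 3, 2, 3, 1, 16]

a₀ = ⌊√77⌋ = 8.
With m₀=0, d₀=1 and mₖ₊₁ = dₖaₖ − mₖ, dₖ₊₁ = (n − mₖ₊₁²)/dₖ, aₖ₊₁ = ⌊(a₀+mₖ₊₁)/dₖ₊₁⌋:
  k=1: m=8, d=13, a=1
  k=2: m=5, d=4, a=3
  k=3: m=7, d=7, a=2
  k=4: m=7, d=4, a=3
  k=5: m=5, d=13, a=1
  k=6: m=8, d=1, a=16
d=1 and a=2a₀=16 at k=6, so the next step gives (m, d) = (8, 13) again — its k=1 value — and the period has length 6.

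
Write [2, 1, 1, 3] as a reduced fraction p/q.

Fold from the inside: start with 3/1.
  1 + 1/3 = 4/3
  1 + 3/4 = 7/4
  2 + 4/7 = 18/7

18/7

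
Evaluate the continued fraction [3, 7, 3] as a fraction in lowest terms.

69/22

Using pₖ = aₖpₖ₋₁ + pₖ₋₂ and qₖ = aₖqₖ₋₁ + qₖ₋₂:
  k=0: a=3, p=3, q=1
  k=1: a=7, p=22, q=7
  k=2: a=3, p=69, q=22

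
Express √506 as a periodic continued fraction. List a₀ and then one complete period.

a₀ = ⌊√506⌋ = 22.
With m₀=0, d₀=1 and mₖ₊₁ = dₖaₖ − mₖ, dₖ₊₁ = (n − mₖ₊₁²)/dₖ, aₖ₊₁ = ⌊(a₀+mₖ₊₁)/dₖ₊₁⌋:
  k=1: m=22, d=22, a=2
  k=2: m=22, d=1, a=44
d=1 and a=2a₀=44 at k=2, so the next step gives (m, d) = (22, 22) again — its k=1 value — and the period has length 2.

[22; 2, 44]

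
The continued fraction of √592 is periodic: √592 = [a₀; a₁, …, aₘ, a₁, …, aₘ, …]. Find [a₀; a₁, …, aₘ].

[24; 3, 48]

a₀ = ⌊√592⌋ = 24.
With m₀=0, d₀=1 and mₖ₊₁ = dₖaₖ − mₖ, dₖ₊₁ = (n − mₖ₊₁²)/dₖ, aₖ₊₁ = ⌊(a₀+mₖ₊₁)/dₖ₊₁⌋:
  k=1: m=24, d=16, a=3
  k=2: m=24, d=1, a=48
d=1 and a=2a₀=48 at k=2, so the next step gives (m, d) = (24, 16) again — its k=1 value — and the period has length 2.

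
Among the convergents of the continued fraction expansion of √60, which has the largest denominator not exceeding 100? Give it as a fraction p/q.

488/63

√60 = [7; 1, 2, 1, 14, …] (period length 4).
Convergents:
  p_0/q_0 = 7/1
  p_1/q_1 = 8/1
  p_2/q_2 = 23/3
  p_3/q_3 = 31/4
  p_4/q_4 = 457/59
  p_5/q_5 = 488/63
  p_6/q_6 = 1433/185
q_5 = 63 ≤ 100 < 185 = q_6, so the answer is 488/63.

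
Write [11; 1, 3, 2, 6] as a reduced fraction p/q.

683/58

Fold from the inside: start with 6/1.
  2 + 1/6 = 13/6
  3 + 6/13 = 45/13
  1 + 13/45 = 58/45
  11 + 45/58 = 683/58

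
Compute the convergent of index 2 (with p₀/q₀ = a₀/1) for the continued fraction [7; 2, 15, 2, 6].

Using pₖ = aₖpₖ₋₁ + pₖ₋₂, qₖ = aₖqₖ₋₁ + qₖ₋₂ (with p₋₁=1, p₋₂=0, q₋₁=0, q₋₂=1):
  k=0: a=7, p=7, q=1
  k=1: a=2, p=15, q=2
  k=2: a=15, p=232, q=31

232/31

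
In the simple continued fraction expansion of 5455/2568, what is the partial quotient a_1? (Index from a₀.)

5455 = 2·2568 + 319   →  a_0 = 2
2568 = 8·319 + 16   →  a_1 = 8

8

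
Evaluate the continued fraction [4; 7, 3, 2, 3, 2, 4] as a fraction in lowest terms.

7360/1779

Using pₖ = aₖpₖ₋₁ + pₖ₋₂ and qₖ = aₖqₖ₋₁ + qₖ₋₂:
  k=0: a=4, p=4, q=1
  k=1: a=7, p=29, q=7
  k=2: a=3, p=91, q=22
  k=3: a=2, p=211, q=51
  k=4: a=3, p=724, q=175
  k=5: a=2, p=1659, q=401
  k=6: a=4, p=7360, q=1779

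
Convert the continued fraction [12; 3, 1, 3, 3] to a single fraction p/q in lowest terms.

Fold from the inside: start with 3/1.
  3 + 1/3 = 10/3
  1 + 3/10 = 13/10
  3 + 10/13 = 49/13
  12 + 13/49 = 601/49

601/49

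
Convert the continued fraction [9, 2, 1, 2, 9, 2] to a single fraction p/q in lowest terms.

1481/158

Fold from the inside: start with 2/1.
  9 + 1/2 = 19/2
  2 + 2/19 = 40/19
  1 + 19/40 = 59/40
  2 + 40/59 = 158/59
  9 + 59/158 = 1481/158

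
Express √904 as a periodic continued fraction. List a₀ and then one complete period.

a₀ = ⌊√904⌋ = 30.
With m₀=0, d₀=1 and mₖ₊₁ = dₖaₖ − mₖ, dₖ₊₁ = (n − mₖ₊₁²)/dₖ, aₖ₊₁ = ⌊(a₀+mₖ₊₁)/dₖ₊₁⌋:
  k=1: m=30, d=4, a=15
  k=2: m=30, d=1, a=60
d=1 and a=2a₀=60 at k=2, so the next step gives (m, d) = (30, 4) again — its k=1 value — and the period has length 2.

[30; 15, 60]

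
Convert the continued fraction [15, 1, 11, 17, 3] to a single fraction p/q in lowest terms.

9980/627

Using pₖ = aₖpₖ₋₁ + pₖ₋₂ and qₖ = aₖqₖ₋₁ + qₖ₋₂:
  k=0: a=15, p=15, q=1
  k=1: a=1, p=16, q=1
  k=2: a=11, p=191, q=12
  k=3: a=17, p=3263, q=205
  k=4: a=3, p=9980, q=627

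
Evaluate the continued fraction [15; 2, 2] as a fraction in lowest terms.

Fold from the inside: start with 2/1.
  2 + 1/2 = 5/2
  15 + 2/5 = 77/5

77/5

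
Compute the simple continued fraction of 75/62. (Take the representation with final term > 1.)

75 = 1·62 + 13
62 = 4·13 + 10
13 = 1·10 + 3
10 = 3·3 + 1
3 = 3·1 + 0  (stop)
So 75/62 = [1; 4, 1, 3, 3].

[1; 4, 1, 3, 3]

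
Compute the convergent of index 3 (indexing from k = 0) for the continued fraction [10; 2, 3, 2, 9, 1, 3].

167/16

Using pₖ = aₖpₖ₋₁ + pₖ₋₂, qₖ = aₖqₖ₋₁ + qₖ₋₂ (with p₋₁=1, p₋₂=0, q₋₁=0, q₋₂=1):
  k=0: a=10, p=10, q=1
  k=1: a=2, p=21, q=2
  k=2: a=3, p=73, q=7
  k=3: a=2, p=167, q=16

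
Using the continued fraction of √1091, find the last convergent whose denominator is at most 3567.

√1091 = [33; 33, 66, …] (period length 2).
Convergents:
  p_0/q_0 = 33/1
  p_1/q_1 = 1090/33
  p_2/q_2 = 71973/2179
  p_3/q_3 = 2376199/71940
q_2 = 2179 ≤ 3567 < 71940 = q_3, so the answer is 71973/2179.

71973/2179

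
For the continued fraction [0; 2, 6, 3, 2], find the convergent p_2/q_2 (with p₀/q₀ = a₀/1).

6/13

Using pₖ = aₖpₖ₋₁ + pₖ₋₂, qₖ = aₖqₖ₋₁ + qₖ₋₂ (with p₋₁=1, p₋₂=0, q₋₁=0, q₋₂=1):
  k=0: a=0, p=0, q=1
  k=1: a=2, p=1, q=2
  k=2: a=6, p=6, q=13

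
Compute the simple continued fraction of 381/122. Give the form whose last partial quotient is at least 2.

381 = 3×122 + 15
122 = 8×15 + 2
15 = 7×2 + 1
2 = 2×1 + 0  (stop)
So 381/122 = [3; 8, 7, 2].

[3; 8, 7, 2]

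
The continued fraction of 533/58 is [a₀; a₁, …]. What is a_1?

533 = 9·58 + 11   →  a_0 = 9
58 = 5·11 + 3   →  a_1 = 5

5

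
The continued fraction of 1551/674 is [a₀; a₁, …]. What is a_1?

3

1551 = 2·674 + 203   →  a_0 = 2
674 = 3·203 + 65   →  a_1 = 3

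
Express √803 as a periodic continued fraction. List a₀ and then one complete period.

a₀ = ⌊√803⌋ = 28.
With m₀=0, d₀=1 and mₖ₊₁ = dₖaₖ − mₖ, dₖ₊₁ = (n − mₖ₊₁²)/dₖ, aₖ₊₁ = ⌊(a₀+mₖ₊₁)/dₖ₊₁⌋:
  k=1: m=28, d=19, a=2
  k=2: m=10, d=37, a=1
  k=3: m=27, d=2, a=27
  k=4: m=27, d=37, a=1
  k=5: m=10, d=19, a=2
  k=6: m=28, d=1, a=56
d=1 and a=2a₀=56 at k=6, so the next step gives (m, d) = (28, 19) again — its k=1 value — and the period has length 6.

[28; 2, 1, 27, 1, 2, 56]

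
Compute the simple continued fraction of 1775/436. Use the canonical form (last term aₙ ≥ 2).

1775 = 4×436 + 31
436 = 14×31 + 2
31 = 15×2 + 1
2 = 2×1 + 0  (stop)
So 1775/436 = [4; 14, 15, 2].

[4; 14, 15, 2]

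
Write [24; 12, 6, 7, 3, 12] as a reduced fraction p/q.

Using pₖ = aₖpₖ₋₁ + pₖ₋₂ and qₖ = aₖqₖ₋₁ + qₖ₋₂:
  k=0: a=24, p=24, q=1
  k=1: a=12, p=289, q=12
  k=2: a=6, p=1758, q=73
  k=3: a=7, p=12595, q=523
  k=4: a=3, p=39543, q=1642
  k=5: a=12, p=487111, q=20227

487111/20227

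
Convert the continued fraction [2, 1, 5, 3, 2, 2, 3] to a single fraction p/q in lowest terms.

Using pₖ = aₖpₖ₋₁ + pₖ₋₂ and qₖ = aₖqₖ₋₁ + qₖ₋₂:
  k=0: a=2, p=2, q=1
  k=1: a=1, p=3, q=1
  k=2: a=5, p=17, q=6
  k=3: a=3, p=54, q=19
  k=4: a=2, p=125, q=44
  k=5: a=2, p=304, q=107
  k=6: a=3, p=1037, q=365

1037/365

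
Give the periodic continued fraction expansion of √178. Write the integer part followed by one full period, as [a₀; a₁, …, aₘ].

[13; 2, 1, 12, 1, 2, 26]

a₀ = ⌊√178⌋ = 13.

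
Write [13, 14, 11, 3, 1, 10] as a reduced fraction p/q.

89131/6819

Fold from the inside: start with 10/1.
  1 + 1/10 = 11/10
  3 + 10/11 = 43/11
  11 + 11/43 = 484/43
  14 + 43/484 = 6819/484
  13 + 484/6819 = 89131/6819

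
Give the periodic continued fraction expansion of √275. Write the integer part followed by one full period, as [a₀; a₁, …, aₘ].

[16; 1, 1, 2, 1, 1, 32]

a₀ = ⌊√275⌋ = 16.
With m₀=0, d₀=1 and mₖ₊₁ = dₖaₖ − mₖ, dₖ₊₁ = (n − mₖ₊₁²)/dₖ, aₖ₊₁ = ⌊(a₀+mₖ₊₁)/dₖ₊₁⌋:
  k=1: m=16, d=19, a=1
  k=2: m=3, d=14, a=1
  k=3: m=11, d=11, a=2
  k=4: m=11, d=14, a=1
  k=5: m=3, d=19, a=1
  k=6: m=16, d=1, a=32
d=1 and a=2a₀=32 at k=6, so the next step gives (m, d) = (16, 19) again — its k=1 value — and the period has length 6.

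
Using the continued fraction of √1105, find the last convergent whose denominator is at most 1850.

28488/857

√1105 = [33; 4, 7, 7, 4, 66, …] (period length 5).
Convergents:
  p_0/q_0 = 33/1
  p_1/q_1 = 133/4
  p_2/q_2 = 964/29
  p_3/q_3 = 6881/207
  p_4/q_4 = 28488/857
  p_5/q_5 = 1887089/56769
q_4 = 857 ≤ 1850 < 56769 = q_5, so the answer is 28488/857.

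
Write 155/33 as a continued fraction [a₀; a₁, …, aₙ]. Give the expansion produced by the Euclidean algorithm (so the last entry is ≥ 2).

[4; 1, 2, 3, 3]

155 = 4×33 + 23
33 = 1×23 + 10
23 = 2×10 + 3
10 = 3×3 + 1
3 = 3×1 + 0  (stop)
So 155/33 = [4; 1, 2, 3, 3].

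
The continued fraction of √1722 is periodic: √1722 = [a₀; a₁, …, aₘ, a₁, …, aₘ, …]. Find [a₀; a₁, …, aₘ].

[41; 2, 82]

a₀ = ⌊√1722⌋ = 41.
With m₀=0, d₀=1 and mₖ₊₁ = dₖaₖ − mₖ, dₖ₊₁ = (n − mₖ₊₁²)/dₖ, aₖ₊₁ = ⌊(a₀+mₖ₊₁)/dₖ₊₁⌋:
  k=1: m=41, d=41, a=2
  k=2: m=41, d=1, a=82
d=1 and a=2a₀=82 at k=2, so the next step gives (m, d) = (41, 41) again — its k=1 value — and the period has length 2.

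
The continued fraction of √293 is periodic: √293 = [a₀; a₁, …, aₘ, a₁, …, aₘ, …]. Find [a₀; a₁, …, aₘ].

[17; 8, 1, 1, 8, 34]

a₀ = ⌊√293⌋ = 17.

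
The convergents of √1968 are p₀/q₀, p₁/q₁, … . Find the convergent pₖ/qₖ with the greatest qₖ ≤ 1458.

√1968 = [44; 2, 1, 3, 5, 3, 1, 2, 88, …] (period length 8).
Convergents:
  p_0/q_0 = 44/1
  p_1/q_1 = 89/2
  p_2/q_2 = 133/3
  p_3/q_3 = 488/11
  p_4/q_4 = 2573/58
  p_5/q_5 = 8207/185
  p_6/q_6 = 10780/243
  p_7/q_7 = 29767/671
  p_8/q_8 = 2630276/59291
q_7 = 671 ≤ 1458 < 59291 = q_8, so the answer is 29767/671.

29767/671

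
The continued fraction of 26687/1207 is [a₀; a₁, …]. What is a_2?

26687 = 22·1207 + 133   →  a_0 = 22
1207 = 9·133 + 10   →  a_1 = 9
133 = 13·10 + 3   →  a_2 = 13

13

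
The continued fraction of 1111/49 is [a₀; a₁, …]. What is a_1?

1

1111 = 22·49 + 33   →  a_0 = 22
49 = 1·33 + 16   →  a_1 = 1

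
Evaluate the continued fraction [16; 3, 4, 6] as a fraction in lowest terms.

Using pₖ = aₖpₖ₋₁ + pₖ₋₂ and qₖ = aₖqₖ₋₁ + qₖ₋₂:
  k=0: a=16, p=16, q=1
  k=1: a=3, p=49, q=3
  k=2: a=4, p=212, q=13
  k=3: a=6, p=1321, q=81

1321/81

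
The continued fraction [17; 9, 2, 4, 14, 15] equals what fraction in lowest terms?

311669/18220

Fold from the inside: start with 15/1.
  14 + 1/15 = 211/15
  4 + 15/211 = 859/211
  2 + 211/859 = 1929/859
  9 + 859/1929 = 18220/1929
  17 + 1929/18220 = 311669/18220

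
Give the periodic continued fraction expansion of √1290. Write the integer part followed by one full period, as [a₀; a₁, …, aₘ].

a₀ = ⌊√1290⌋ = 35.
With m₀=0, d₀=1 and mₖ₊₁ = dₖaₖ − mₖ, dₖ₊₁ = (n − mₖ₊₁²)/dₖ, aₖ₊₁ = ⌊(a₀+mₖ₊₁)/dₖ₊₁⌋:
  k=1: m=35, d=65, a=1
  k=2: m=30, d=6, a=10
  k=3: m=30, d=65, a=1
  k=4: m=35, d=1, a=70
d=1 and a=2a₀=70 at k=4, so the next step gives (m, d) = (35, 65) again — its k=1 value — and the period has length 4.

[35; 1, 10, 1, 70]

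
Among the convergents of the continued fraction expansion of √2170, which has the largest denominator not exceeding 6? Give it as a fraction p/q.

233/5

√2170 = [46; 1, 1, 2, 1, 1, 92, …] (period length 6).
Convergents:
  p_0/q_0 = 46/1
  p_1/q_1 = 47/1
  p_2/q_2 = 93/2
  p_3/q_3 = 233/5
  p_4/q_4 = 326/7
q_3 = 5 ≤ 6 < 7 = q_4, so the answer is 233/5.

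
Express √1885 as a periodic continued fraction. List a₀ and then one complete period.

[43; 2, 2, 2, 86]

a₀ = ⌊√1885⌋ = 43.
With m₀=0, d₀=1 and mₖ₊₁ = dₖaₖ − mₖ, dₖ₊₁ = (n − mₖ₊₁²)/dₖ, aₖ₊₁ = ⌊(a₀+mₖ₊₁)/dₖ₊₁⌋:
  k=1: m=43, d=36, a=2
  k=2: m=29, d=29, a=2
  k=3: m=29, d=36, a=2
  k=4: m=43, d=1, a=86
d=1 and a=2a₀=86 at k=4, so the next step gives (m, d) = (43, 36) again — its k=1 value — and the period has length 4.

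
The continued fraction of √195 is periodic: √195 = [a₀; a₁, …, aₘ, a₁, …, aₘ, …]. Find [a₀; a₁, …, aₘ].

a₀ = ⌊√195⌋ = 13.

[13; 1, 26]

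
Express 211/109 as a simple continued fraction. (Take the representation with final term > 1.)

[1; 1, 14, 1, 1, 3]

211 = 1×109 + 102
109 = 1×102 + 7
102 = 14×7 + 4
7 = 1×4 + 3
4 = 1×3 + 1
3 = 3×1 + 0  (stop)
So 211/109 = [1; 1, 14, 1, 1, 3].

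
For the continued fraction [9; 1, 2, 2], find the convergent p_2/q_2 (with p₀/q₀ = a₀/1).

Using pₖ = aₖpₖ₋₁ + pₖ₋₂, qₖ = aₖqₖ₋₁ + qₖ₋₂ (with p₋₁=1, p₋₂=0, q₋₁=0, q₋₂=1):
  k=0: a=9, p=9, q=1
  k=1: a=1, p=10, q=1
  k=2: a=2, p=29, q=3

29/3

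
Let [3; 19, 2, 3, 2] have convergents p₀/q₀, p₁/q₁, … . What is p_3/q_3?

415/136

Using pₖ = aₖpₖ₋₁ + pₖ₋₂, qₖ = aₖqₖ₋₁ + qₖ₋₂ (with p₋₁=1, p₋₂=0, q₋₁=0, q₋₂=1):
  k=0: a=3, p=3, q=1
  k=1: a=19, p=58, q=19
  k=2: a=2, p=119, q=39
  k=3: a=3, p=415, q=136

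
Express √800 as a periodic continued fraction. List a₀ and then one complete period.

[28; 3, 1, 1, 13, 1, 1, 3, 56]

a₀ = ⌊√800⌋ = 28.
With m₀=0, d₀=1 and mₖ₊₁ = dₖaₖ − mₖ, dₖ₊₁ = (n − mₖ₊₁²)/dₖ, aₖ₊₁ = ⌊(a₀+mₖ₊₁)/dₖ₊₁⌋:
  k=1: m=28, d=16, a=3
  k=2: m=20, d=25, a=1
  k=3: m=5, d=31, a=1
  k=4: m=26, d=4, a=13
  k=5: m=26, d=31, a=1
  k=6: m=5, d=25, a=1
  k=7: m=20, d=16, a=3
  k=8: m=28, d=1, a=56
d=1 and a=2a₀=56 at k=8, so the next step gives (m, d) = (28, 16) again — its k=1 value — and the period has length 8.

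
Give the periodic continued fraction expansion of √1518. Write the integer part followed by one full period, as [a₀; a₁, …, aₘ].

a₀ = ⌊√1518⌋ = 38.
With m₀=0, d₀=1 and mₖ₊₁ = dₖaₖ − mₖ, dₖ₊₁ = (n − mₖ₊₁²)/dₖ, aₖ₊₁ = ⌊(a₀+mₖ₊₁)/dₖ₊₁⌋:
  k=1: m=38, d=74, a=1
  k=2: m=36, d=3, a=24
  k=3: m=36, d=74, a=1
  k=4: m=38, d=1, a=76
d=1 and a=2a₀=76 at k=4, so the next step gives (m, d) = (38, 74) again — its k=1 value — and the period has length 4.

[38; 1, 24, 1, 76]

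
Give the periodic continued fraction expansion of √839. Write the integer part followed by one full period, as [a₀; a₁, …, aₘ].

a₀ = ⌊√839⌋ = 28.
With m₀=0, d₀=1 and mₖ₊₁ = dₖaₖ − mₖ, dₖ₊₁ = (n − mₖ₊₁²)/dₖ, aₖ₊₁ = ⌊(a₀+mₖ₊₁)/dₖ₊₁⌋:
  k=1: m=28, d=55, a=1
  k=2: m=27, d=2, a=27
  k=3: m=27, d=55, a=1
  k=4: m=28, d=1, a=56
d=1 and a=2a₀=56 at k=4, so the next step gives (m, d) = (28, 55) again — its k=1 value — and the period has length 4.

[28; 1, 27, 1, 56]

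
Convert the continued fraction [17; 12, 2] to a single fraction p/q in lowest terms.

Fold from the inside: start with 2/1.
  12 + 1/2 = 25/2
  17 + 2/25 = 427/25

427/25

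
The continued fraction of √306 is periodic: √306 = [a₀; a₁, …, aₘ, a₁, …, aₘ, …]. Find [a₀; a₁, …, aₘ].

a₀ = ⌊√306⌋ = 17.

[17; 2, 34]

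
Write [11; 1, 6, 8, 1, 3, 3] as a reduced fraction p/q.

Using pₖ = aₖpₖ₋₁ + pₖ₋₂ and qₖ = aₖqₖ₋₁ + qₖ₋₂:
  k=0: a=11, p=11, q=1
  k=1: a=1, p=12, q=1
  k=2: a=6, p=83, q=7
  k=3: a=8, p=676, q=57
  k=4: a=1, p=759, q=64
  k=5: a=3, p=2953, q=249
  k=6: a=3, p=9618, q=811

9618/811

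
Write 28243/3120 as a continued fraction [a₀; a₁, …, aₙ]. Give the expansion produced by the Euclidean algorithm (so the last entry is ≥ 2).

[9; 19, 7, 11, 2]

28243 = 9*3120 + 163
3120 = 19*163 + 23
163 = 7*23 + 2
23 = 11*2 + 1
2 = 2*1 + 0  (stop)
So 28243/3120 = [9; 19, 7, 11, 2].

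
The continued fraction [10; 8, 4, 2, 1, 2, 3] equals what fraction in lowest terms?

9828/971

Using pₖ = aₖpₖ₋₁ + pₖ₋₂ and qₖ = aₖqₖ₋₁ + qₖ₋₂:
  k=0: a=10, p=10, q=1
  k=1: a=8, p=81, q=8
  k=2: a=4, p=334, q=33
  k=3: a=2, p=749, q=74
  k=4: a=1, p=1083, q=107
  k=5: a=2, p=2915, q=288
  k=6: a=3, p=9828, q=971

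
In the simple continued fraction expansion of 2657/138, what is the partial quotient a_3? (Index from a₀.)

2657 = 19·138 + 35   →  a_0 = 19
138 = 3·35 + 33   →  a_1 = 3
35 = 1·33 + 2   →  a_2 = 1
33 = 16·2 + 1   →  a_3 = 16

16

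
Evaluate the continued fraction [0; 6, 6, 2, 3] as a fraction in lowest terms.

Fold from the inside: start with 3/1.
  2 + 1/3 = 7/3
  6 + 3/7 = 45/7
  6 + 7/45 = 277/45
  0 + 45/277 = 45/277

45/277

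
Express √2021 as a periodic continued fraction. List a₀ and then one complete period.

a₀ = ⌊√2021⌋ = 44.
With m₀=0, d₀=1 and mₖ₊₁ = dₖaₖ − mₖ, dₖ₊₁ = (n − mₖ₊₁²)/dₖ, aₖ₊₁ = ⌊(a₀+mₖ₊₁)/dₖ₊₁⌋:
  k=1: m=44, d=85, a=1
  k=2: m=41, d=4, a=21
  k=3: m=43, d=43, a=2
  k=4: m=43, d=4, a=21
  k=5: m=41, d=85, a=1
  k=6: m=44, d=1, a=88
d=1 and a=2a₀=88 at k=6, so the next step gives (m, d) = (44, 85) again — its k=1 value — and the period has length 6.

[44; 1, 21, 2, 21, 1, 88]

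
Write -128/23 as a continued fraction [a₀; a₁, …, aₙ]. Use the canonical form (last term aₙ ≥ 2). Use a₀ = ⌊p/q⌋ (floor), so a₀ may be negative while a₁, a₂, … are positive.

-128 = -6*23 + 10
23 = 2*10 + 3
10 = 3*3 + 1
3 = 3*1 + 0  (stop)
So -128/23 = [-6; 2, 3, 3].

[-6; 2, 3, 3]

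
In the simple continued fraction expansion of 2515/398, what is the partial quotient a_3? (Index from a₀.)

2515 = 6·398 + 127   →  a_0 = 6
398 = 3·127 + 17   →  a_1 = 3
127 = 7·17 + 8   →  a_2 = 7
17 = 2·8 + 1   →  a_3 = 2

2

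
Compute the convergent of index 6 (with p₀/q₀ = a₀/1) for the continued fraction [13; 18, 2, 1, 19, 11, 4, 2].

638497/48910

Using pₖ = aₖpₖ₋₁ + pₖ₋₂, qₖ = aₖqₖ₋₁ + qₖ₋₂ (with p₋₁=1, p₋₂=0, q₋₁=0, q₋₂=1):
  k=0: a=13, p=13, q=1
  k=1: a=18, p=235, q=18
  k=2: a=2, p=483, q=37
  k=3: a=1, p=718, q=55
  k=4: a=19, p=14125, q=1082
  k=5: a=11, p=156093, q=11957
  k=6: a=4, p=638497, q=48910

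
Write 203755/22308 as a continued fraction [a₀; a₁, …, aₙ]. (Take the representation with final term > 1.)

203755 = 9*22308 + 2983
22308 = 7*2983 + 1427
2983 = 2*1427 + 129
1427 = 11*129 + 8
129 = 16*8 + 1
8 = 8*1 + 0  (stop)
So 203755/22308 = [9; 7, 2, 11, 16, 8].

[9; 7, 2, 11, 16, 8]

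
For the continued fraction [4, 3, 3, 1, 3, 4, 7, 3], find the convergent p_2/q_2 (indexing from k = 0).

Using pₖ = aₖpₖ₋₁ + pₖ₋₂, qₖ = aₖqₖ₋₁ + qₖ₋₂ (with p₋₁=1, p₋₂=0, q₋₁=0, q₋₂=1):
  k=0: a=4, p=4, q=1
  k=1: a=3, p=13, q=3
  k=2: a=3, p=43, q=10

43/10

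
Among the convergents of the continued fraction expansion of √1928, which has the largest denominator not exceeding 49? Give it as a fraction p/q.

√1928 = [43; 1, 9, 1, 86, …] (period length 4).
Convergents:
  p_0/q_0 = 43/1
  p_1/q_1 = 44/1
  p_2/q_2 = 439/10
  p_3/q_3 = 483/11
  p_4/q_4 = 41977/956
q_3 = 11 ≤ 49 < 956 = q_4, so the answer is 483/11.

483/11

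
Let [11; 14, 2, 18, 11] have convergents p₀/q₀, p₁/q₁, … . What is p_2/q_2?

Using pₖ = aₖpₖ₋₁ + pₖ₋₂, qₖ = aₖqₖ₋₁ + qₖ₋₂ (with p₋₁=1, p₋₂=0, q₋₁=0, q₋₂=1):
  k=0: a=11, p=11, q=1
  k=1: a=14, p=155, q=14
  k=2: a=2, p=321, q=29

321/29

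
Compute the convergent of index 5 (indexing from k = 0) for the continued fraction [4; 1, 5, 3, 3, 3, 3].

1007/208

Using pₖ = aₖpₖ₋₁ + pₖ₋₂, qₖ = aₖqₖ₋₁ + qₖ₋₂ (with p₋₁=1, p₋₂=0, q₋₁=0, q₋₂=1):
  k=0: a=4, p=4, q=1
  k=1: a=1, p=5, q=1
  k=2: a=5, p=29, q=6
  k=3: a=3, p=92, q=19
  k=4: a=3, p=305, q=63
  k=5: a=3, p=1007, q=208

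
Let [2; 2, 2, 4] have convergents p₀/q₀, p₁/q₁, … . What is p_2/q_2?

12/5

Using pₖ = aₖpₖ₋₁ + pₖ₋₂, qₖ = aₖqₖ₋₁ + qₖ₋₂ (with p₋₁=1, p₋₂=0, q₋₁=0, q₋₂=1):
  k=0: a=2, p=2, q=1
  k=1: a=2, p=5, q=2
  k=2: a=2, p=12, q=5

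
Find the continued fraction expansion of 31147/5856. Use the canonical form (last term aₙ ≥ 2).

[5; 3, 7, 3, 9, 9]

31147 = 5×5856 + 1867
5856 = 3×1867 + 255
1867 = 7×255 + 82
255 = 3×82 + 9
82 = 9×9 + 1
9 = 9×1 + 0  (stop)
So 31147/5856 = [5; 3, 7, 3, 9, 9].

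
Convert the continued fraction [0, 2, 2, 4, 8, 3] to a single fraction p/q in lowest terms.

231/565

Fold from the inside: start with 3/1.
  8 + 1/3 = 25/3
  4 + 3/25 = 103/25
  2 + 25/103 = 231/103
  2 + 103/231 = 565/231
  0 + 231/565 = 231/565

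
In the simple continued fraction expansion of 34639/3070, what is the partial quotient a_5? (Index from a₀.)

8

34639 = 11·3070 + 869   →  a_0 = 11
3070 = 3·869 + 463   →  a_1 = 3
869 = 1·463 + 406   →  a_2 = 1
463 = 1·406 + 57   →  a_3 = 1
406 = 7·57 + 7   →  a_4 = 7
57 = 8·7 + 1   →  a_5 = 8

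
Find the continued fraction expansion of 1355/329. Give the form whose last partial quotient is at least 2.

1355 = 4×329 + 39
329 = 8×39 + 17
39 = 2×17 + 5
17 = 3×5 + 2
5 = 2×2 + 1
2 = 2×1 + 0  (stop)
So 1355/329 = [4; 8, 2, 3, 2, 2].

[4; 8, 2, 3, 2, 2]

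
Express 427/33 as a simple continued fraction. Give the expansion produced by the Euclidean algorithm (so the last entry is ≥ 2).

[12; 1, 15, 2]

427 = 12*33 + 31
33 = 1*31 + 2
31 = 15*2 + 1
2 = 2*1 + 0  (stop)
So 427/33 = [12; 1, 15, 2].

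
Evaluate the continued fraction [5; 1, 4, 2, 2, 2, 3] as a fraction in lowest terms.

1291/222

Fold from the inside: start with 3/1.
  2 + 1/3 = 7/3
  2 + 3/7 = 17/7
  2 + 7/17 = 41/17
  4 + 17/41 = 181/41
  1 + 41/181 = 222/181
  5 + 181/222 = 1291/222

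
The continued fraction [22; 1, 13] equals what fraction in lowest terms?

321/14

Using pₖ = aₖpₖ₋₁ + pₖ₋₂ and qₖ = aₖqₖ₋₁ + qₖ₋₂:
  k=0: a=22, p=22, q=1
  k=1: a=1, p=23, q=1
  k=2: a=13, p=321, q=14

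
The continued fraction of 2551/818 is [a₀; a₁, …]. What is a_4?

2551 = 3·818 + 97   →  a_0 = 3
818 = 8·97 + 42   →  a_1 = 8
97 = 2·42 + 13   →  a_2 = 2
42 = 3·13 + 3   →  a_3 = 3
13 = 4·3 + 1   →  a_4 = 4

4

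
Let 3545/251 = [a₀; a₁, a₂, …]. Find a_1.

3545 = 14·251 + 31   →  a_0 = 14
251 = 8·31 + 3   →  a_1 = 8

8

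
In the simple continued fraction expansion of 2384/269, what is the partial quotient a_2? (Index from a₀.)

6

2384 = 8·269 + 232   →  a_0 = 8
269 = 1·232 + 37   →  a_1 = 1
232 = 6·37 + 10   →  a_2 = 6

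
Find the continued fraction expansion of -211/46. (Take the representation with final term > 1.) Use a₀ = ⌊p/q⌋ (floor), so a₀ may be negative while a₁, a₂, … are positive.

-211 = -5*46 + 19
46 = 2*19 + 8
19 = 2*8 + 3
8 = 2*3 + 2
3 = 1*2 + 1
2 = 2*1 + 0  (stop)
So -211/46 = [-5; 2, 2, 2, 1, 2].

[-5; 2, 2, 2, 1, 2]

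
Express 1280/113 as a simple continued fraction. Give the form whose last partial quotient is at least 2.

[11; 3, 18, 2]

1280 = 11×113 + 37
113 = 3×37 + 2
37 = 18×2 + 1
2 = 2×1 + 0  (stop)
So 1280/113 = [11; 3, 18, 2].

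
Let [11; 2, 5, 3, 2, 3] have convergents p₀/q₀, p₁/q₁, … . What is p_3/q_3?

401/35

Using pₖ = aₖpₖ₋₁ + pₖ₋₂, qₖ = aₖqₖ₋₁ + qₖ₋₂ (with p₋₁=1, p₋₂=0, q₋₁=0, q₋₂=1):
  k=0: a=11, p=11, q=1
  k=1: a=2, p=23, q=2
  k=2: a=5, p=126, q=11
  k=3: a=3, p=401, q=35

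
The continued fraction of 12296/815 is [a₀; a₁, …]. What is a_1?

12296 = 15·815 + 71   →  a_0 = 15
815 = 11·71 + 34   →  a_1 = 11

11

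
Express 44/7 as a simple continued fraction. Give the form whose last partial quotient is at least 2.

[6; 3, 2]

44 = 6×7 + 2
7 = 3×2 + 1
2 = 2×1 + 0  (stop)
So 44/7 = [6; 3, 2].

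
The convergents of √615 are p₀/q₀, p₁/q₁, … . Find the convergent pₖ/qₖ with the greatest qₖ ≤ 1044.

24576/991

√615 = [24; 1, 3, 1, 48, …] (period length 4).
Convergents:
  p_0/q_0 = 24/1
  p_1/q_1 = 25/1
  p_2/q_2 = 99/4
  p_3/q_3 = 124/5
  p_4/q_4 = 6051/244
  p_5/q_5 = 6175/249
  p_6/q_6 = 24576/991
  p_7/q_7 = 30751/1240
q_6 = 991 ≤ 1044 < 1240 = q_7, so the answer is 24576/991.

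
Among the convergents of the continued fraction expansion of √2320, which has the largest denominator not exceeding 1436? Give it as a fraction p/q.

27792/577

√2320 = [48; 6, 96, …] (period length 2).
Convergents:
  p_0/q_0 = 48/1
  p_1/q_1 = 289/6
  p_2/q_2 = 27792/577
  p_3/q_3 = 167041/3468
q_2 = 577 ≤ 1436 < 3468 = q_3, so the answer is 27792/577.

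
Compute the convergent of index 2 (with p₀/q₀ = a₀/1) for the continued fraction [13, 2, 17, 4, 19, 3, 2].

472/35

Using pₖ = aₖpₖ₋₁ + pₖ₋₂, qₖ = aₖqₖ₋₁ + qₖ₋₂ (with p₋₁=1, p₋₂=0, q₋₁=0, q₋₂=1):
  k=0: a=13, p=13, q=1
  k=1: a=2, p=27, q=2
  k=2: a=17, p=472, q=35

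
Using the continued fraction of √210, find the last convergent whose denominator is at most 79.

826/57

√210 = [14; 2, 28, …] (period length 2).
Convergents:
  p_0/q_0 = 14/1
  p_1/q_1 = 29/2
  p_2/q_2 = 826/57
  p_3/q_3 = 1681/116
q_2 = 57 ≤ 79 < 116 = q_3, so the answer is 826/57.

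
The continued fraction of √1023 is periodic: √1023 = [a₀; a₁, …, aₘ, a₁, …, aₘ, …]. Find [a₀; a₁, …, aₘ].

a₀ = ⌊√1023⌋ = 31.
With m₀=0, d₀=1 and mₖ₊₁ = dₖaₖ − mₖ, dₖ₊₁ = (n − mₖ₊₁²)/dₖ, aₖ₊₁ = ⌊(a₀+mₖ₊₁)/dₖ₊₁⌋:
  k=1: m=31, d=62, a=1
  k=2: m=31, d=1, a=62
d=1 and a=2a₀=62 at k=2, so the next step gives (m, d) = (31, 62) again — its k=1 value — and the period has length 2.

[31; 1, 62]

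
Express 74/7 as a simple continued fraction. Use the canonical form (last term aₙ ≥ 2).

74 = 10*7 + 4
7 = 1*4 + 3
4 = 1*3 + 1
3 = 3*1 + 0  (stop)
So 74/7 = [10; 1, 1, 3].

[10; 1, 1, 3]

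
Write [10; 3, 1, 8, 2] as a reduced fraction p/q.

759/74

Using pₖ = aₖpₖ₋₁ + pₖ₋₂ and qₖ = aₖqₖ₋₁ + qₖ₋₂:
  k=0: a=10, p=10, q=1
  k=1: a=3, p=31, q=3
  k=2: a=1, p=41, q=4
  k=3: a=8, p=359, q=35
  k=4: a=2, p=759, q=74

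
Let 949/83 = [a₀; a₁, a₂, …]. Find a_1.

2

949 = 11·83 + 36   →  a_0 = 11
83 = 2·36 + 11   →  a_1 = 2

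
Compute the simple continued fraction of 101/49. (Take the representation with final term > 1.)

[2; 16, 3]

101 = 2*49 + 3
49 = 16*3 + 1
3 = 3*1 + 0  (stop)
So 101/49 = [2; 16, 3].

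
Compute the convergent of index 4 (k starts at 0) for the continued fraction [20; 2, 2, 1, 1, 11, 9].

Using pₖ = aₖpₖ₋₁ + pₖ₋₂, qₖ = aₖqₖ₋₁ + qₖ₋₂ (with p₋₁=1, p₋₂=0, q₋₁=0, q₋₂=1):
  k=0: a=20, p=20, q=1
  k=1: a=2, p=41, q=2
  k=2: a=2, p=102, q=5
  k=3: a=1, p=143, q=7
  k=4: a=1, p=245, q=12

245/12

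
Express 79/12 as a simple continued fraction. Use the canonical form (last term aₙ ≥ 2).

79 = 6×12 + 7
12 = 1×7 + 5
7 = 1×5 + 2
5 = 2×2 + 1
2 = 2×1 + 0  (stop)
So 79/12 = [6; 1, 1, 2, 2].

[6; 1, 1, 2, 2]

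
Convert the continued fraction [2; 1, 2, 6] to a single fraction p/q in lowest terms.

51/19

Using pₖ = aₖpₖ₋₁ + pₖ₋₂ and qₖ = aₖqₖ₋₁ + qₖ₋₂:
  k=0: a=2, p=2, q=1
  k=1: a=1, p=3, q=1
  k=2: a=2, p=8, q=3
  k=3: a=6, p=51, q=19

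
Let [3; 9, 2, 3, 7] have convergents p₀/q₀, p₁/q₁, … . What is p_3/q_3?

Using pₖ = aₖpₖ₋₁ + pₖ₋₂, qₖ = aₖqₖ₋₁ + qₖ₋₂ (with p₋₁=1, p₋₂=0, q₋₁=0, q₋₂=1):
  k=0: a=3, p=3, q=1
  k=1: a=9, p=28, q=9
  k=2: a=2, p=59, q=19
  k=3: a=3, p=205, q=66

205/66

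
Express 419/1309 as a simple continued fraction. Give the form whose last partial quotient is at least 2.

[0; 3, 8, 17, 3]

419 = 0*1309 + 419
1309 = 3*419 + 52
419 = 8*52 + 3
52 = 17*3 + 1
3 = 3*1 + 0  (stop)
So 419/1309 = [0; 3, 8, 17, 3].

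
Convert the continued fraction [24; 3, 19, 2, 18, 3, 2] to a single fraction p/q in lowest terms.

Fold from the inside: start with 2/1.
  3 + 1/2 = 7/2
  18 + 2/7 = 128/7
  2 + 7/128 = 263/128
  19 + 128/263 = 5125/263
  3 + 263/5125 = 15638/5125
  24 + 5125/15638 = 380437/15638

380437/15638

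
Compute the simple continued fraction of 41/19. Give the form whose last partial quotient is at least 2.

41 = 2·19 + 3
19 = 6·3 + 1
3 = 3·1 + 0  (stop)
So 41/19 = [2; 6, 3].

[2; 6, 3]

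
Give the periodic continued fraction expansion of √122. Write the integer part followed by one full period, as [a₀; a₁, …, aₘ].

[11; 22]

a₀ = ⌊√122⌋ = 11.
With m₀=0, d₀=1 and mₖ₊₁ = dₖaₖ − mₖ, dₖ₊₁ = (n − mₖ₊₁²)/dₖ, aₖ₊₁ = ⌊(a₀+mₖ₊₁)/dₖ₊₁⌋:
  k=1: m=11, d=1, a=22
d=1 and a=2a₀=22 at k=1, so the next step gives (m, d) = (11, 1) again — its k=1 value — and the period has length 1.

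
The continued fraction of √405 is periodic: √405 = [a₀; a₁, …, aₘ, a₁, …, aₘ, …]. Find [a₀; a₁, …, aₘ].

a₀ = ⌊√405⌋ = 20.

[20; 8, 40]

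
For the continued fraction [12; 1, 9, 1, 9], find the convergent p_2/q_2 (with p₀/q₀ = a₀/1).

129/10

Using pₖ = aₖpₖ₋₁ + pₖ₋₂, qₖ = aₖqₖ₋₁ + qₖ₋₂ (with p₋₁=1, p₋₂=0, q₋₁=0, q₋₂=1):
  k=0: a=12, p=12, q=1
  k=1: a=1, p=13, q=1
  k=2: a=9, p=129, q=10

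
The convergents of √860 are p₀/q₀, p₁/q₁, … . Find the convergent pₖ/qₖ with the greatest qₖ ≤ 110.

1261/43

√860 = [29; 3, 14, 3, 58, …] (period length 4).
Convergents:
  p_0/q_0 = 29/1
  p_1/q_1 = 88/3
  p_2/q_2 = 1261/43
  p_3/q_3 = 3871/132
q_2 = 43 ≤ 110 < 132 = q_3, so the answer is 1261/43.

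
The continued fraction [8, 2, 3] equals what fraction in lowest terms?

Using pₖ = aₖpₖ₋₁ + pₖ₋₂ and qₖ = aₖqₖ₋₁ + qₖ₋₂:
  k=0: a=8, p=8, q=1
  k=1: a=2, p=17, q=2
  k=2: a=3, p=59, q=7

59/7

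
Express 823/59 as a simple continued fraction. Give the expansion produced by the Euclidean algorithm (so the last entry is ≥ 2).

[13; 1, 18, 1, 2]

823 = 13×59 + 56
59 = 1×56 + 3
56 = 18×3 + 2
3 = 1×2 + 1
2 = 2×1 + 0  (stop)
So 823/59 = [13; 1, 18, 1, 2].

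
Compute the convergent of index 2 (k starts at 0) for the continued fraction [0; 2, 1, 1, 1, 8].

1/3

Using pₖ = aₖpₖ₋₁ + pₖ₋₂, qₖ = aₖqₖ₋₁ + qₖ₋₂ (with p₋₁=1, p₋₂=0, q₋₁=0, q₋₂=1):
  k=0: a=0, p=0, q=1
  k=1: a=2, p=1, q=2
  k=2: a=1, p=1, q=3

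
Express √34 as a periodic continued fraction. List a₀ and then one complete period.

a₀ = ⌊√34⌋ = 5.
With m₀=0, d₀=1 and mₖ₊₁ = dₖaₖ − mₖ, dₖ₊₁ = (n − mₖ₊₁²)/dₖ, aₖ₊₁ = ⌊(a₀+mₖ₊₁)/dₖ₊₁⌋:
  k=1: m=5, d=9, a=1
  k=2: m=4, d=2, a=4
  k=3: m=4, d=9, a=1
  k=4: m=5, d=1, a=10
d=1 and a=2a₀=10 at k=4, so the next step gives (m, d) = (5, 9) again — its k=1 value — and the period has length 4.

[5; 1, 4, 1, 10]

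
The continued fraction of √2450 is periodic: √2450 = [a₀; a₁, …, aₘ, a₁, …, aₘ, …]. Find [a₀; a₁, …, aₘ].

a₀ = ⌊√2450⌋ = 49.
With m₀=0, d₀=1 and mₖ₊₁ = dₖaₖ − mₖ, dₖ₊₁ = (n − mₖ₊₁²)/dₖ, aₖ₊₁ = ⌊(a₀+mₖ₊₁)/dₖ₊₁⌋:
  k=1: m=49, d=49, a=2
  k=2: m=49, d=1, a=98
d=1 and a=2a₀=98 at k=2, so the next step gives (m, d) = (49, 49) again — its k=1 value — and the period has length 2.

[49; 2, 98]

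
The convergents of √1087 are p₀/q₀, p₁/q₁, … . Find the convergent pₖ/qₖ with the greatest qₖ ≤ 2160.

√1087 = [32; 1, 31, 1, 64, …] (period length 4).
Convergents:
  p_0/q_0 = 32/1
  p_1/q_1 = 33/1
  p_2/q_2 = 1055/32
  p_3/q_3 = 1088/33
  p_4/q_4 = 70687/2144
  p_5/q_5 = 71775/2177
q_4 = 2144 ≤ 2160 < 2177 = q_5, so the answer is 70687/2144.

70687/2144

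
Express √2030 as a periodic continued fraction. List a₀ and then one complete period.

a₀ = ⌊√2030⌋ = 45.
With m₀=0, d₀=1 and mₖ₊₁ = dₖaₖ − mₖ, dₖ₊₁ = (n − mₖ₊₁²)/dₖ, aₖ₊₁ = ⌊(a₀+mₖ₊₁)/dₖ₊₁⌋:
  k=1: m=45, d=5, a=18
  k=2: m=45, d=1, a=90
d=1 and a=2a₀=90 at k=2, so the next step gives (m, d) = (45, 5) again — its k=1 value — and the period has length 2.

[45; 18, 90]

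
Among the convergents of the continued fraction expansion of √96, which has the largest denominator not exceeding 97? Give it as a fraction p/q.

921/94

√96 = [9; 1, 3, 1, 18, …] (period length 4).
Convergents:
  p_0/q_0 = 9/1
  p_1/q_1 = 10/1
  p_2/q_2 = 39/4
  p_3/q_3 = 49/5
  p_4/q_4 = 921/94
  p_5/q_5 = 970/99
q_4 = 94 ≤ 97 < 99 = q_5, so the answer is 921/94.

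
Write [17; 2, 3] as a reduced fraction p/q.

122/7

Using pₖ = aₖpₖ₋₁ + pₖ₋₂ and qₖ = aₖqₖ₋₁ + qₖ₋₂:
  k=0: a=17, p=17, q=1
  k=1: a=2, p=35, q=2
  k=2: a=3, p=122, q=7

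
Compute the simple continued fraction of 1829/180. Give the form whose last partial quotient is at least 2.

1829 = 10*180 + 29
180 = 6*29 + 6
29 = 4*6 + 5
6 = 1*5 + 1
5 = 5*1 + 0  (stop)
So 1829/180 = [10; 6, 4, 1, 5].

[10; 6, 4, 1, 5]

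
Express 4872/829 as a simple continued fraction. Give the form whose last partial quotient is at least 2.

[5; 1, 7, 7, 1, 5, 2]

4872 = 5*829 + 727
829 = 1*727 + 102
727 = 7*102 + 13
102 = 7*13 + 11
13 = 1*11 + 2
11 = 5*2 + 1
2 = 2*1 + 0  (stop)
So 4872/829 = [5; 1, 7, 7, 1, 5, 2].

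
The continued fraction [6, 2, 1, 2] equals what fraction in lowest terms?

51/8

Fold from the inside: start with 2/1.
  1 + 1/2 = 3/2
  2 + 2/3 = 8/3
  6 + 3/8 = 51/8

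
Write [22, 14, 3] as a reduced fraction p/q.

Using pₖ = aₖpₖ₋₁ + pₖ₋₂ and qₖ = aₖqₖ₋₁ + qₖ₋₂:
  k=0: a=22, p=22, q=1
  k=1: a=14, p=309, q=14
  k=2: a=3, p=949, q=43

949/43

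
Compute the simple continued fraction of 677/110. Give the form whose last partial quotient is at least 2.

677 = 6×110 + 17
110 = 6×17 + 8
17 = 2×8 + 1
8 = 8×1 + 0  (stop)
So 677/110 = [6; 6, 2, 8].

[6; 6, 2, 8]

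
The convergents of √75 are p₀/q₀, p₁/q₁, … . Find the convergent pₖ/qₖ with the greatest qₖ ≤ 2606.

√75 = [8; 1, 1, 1, 16, …] (period length 4).
Convergents:
  p_0/q_0 = 8/1
  p_1/q_1 = 9/1
  p_2/q_2 = 17/2
  p_3/q_3 = 26/3
  p_4/q_4 = 433/50
  p_5/q_5 = 459/53
  p_6/q_6 = 892/103
  p_7/q_7 = 1351/156
  p_8/q_8 = 22508/2599
  p_9/q_9 = 23859/2755
q_8 = 2599 ≤ 2606 < 2755 = q_9, so the answer is 22508/2599.

22508/2599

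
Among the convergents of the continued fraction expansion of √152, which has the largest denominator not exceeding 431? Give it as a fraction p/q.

2737/222

√152 = [12; 3, 24, …] (period length 2).
Convergents:
  p_0/q_0 = 12/1
  p_1/q_1 = 37/3
  p_2/q_2 = 900/73
  p_3/q_3 = 2737/222
  p_4/q_4 = 66588/5401
q_3 = 222 ≤ 431 < 5401 = q_4, so the answer is 2737/222.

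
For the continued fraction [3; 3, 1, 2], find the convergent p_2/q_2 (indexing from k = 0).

13/4

Using pₖ = aₖpₖ₋₁ + pₖ₋₂, qₖ = aₖqₖ₋₁ + qₖ₋₂ (with p₋₁=1, p₋₂=0, q₋₁=0, q₋₂=1):
  k=0: a=3, p=3, q=1
  k=1: a=3, p=10, q=3
  k=2: a=1, p=13, q=4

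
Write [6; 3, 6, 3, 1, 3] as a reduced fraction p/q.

1876/297

Fold from the inside: start with 3/1.
  1 + 1/3 = 4/3
  3 + 3/4 = 15/4
  6 + 4/15 = 94/15
  3 + 15/94 = 297/94
  6 + 94/297 = 1876/297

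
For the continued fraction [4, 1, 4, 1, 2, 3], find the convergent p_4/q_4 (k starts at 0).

82/17

Using pₖ = aₖpₖ₋₁ + pₖ₋₂, qₖ = aₖqₖ₋₁ + qₖ₋₂ (with p₋₁=1, p₋₂=0, q₋₁=0, q₋₂=1):
  k=0: a=4, p=4, q=1
  k=1: a=1, p=5, q=1
  k=2: a=4, p=24, q=5
  k=3: a=1, p=29, q=6
  k=4: a=2, p=82, q=17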